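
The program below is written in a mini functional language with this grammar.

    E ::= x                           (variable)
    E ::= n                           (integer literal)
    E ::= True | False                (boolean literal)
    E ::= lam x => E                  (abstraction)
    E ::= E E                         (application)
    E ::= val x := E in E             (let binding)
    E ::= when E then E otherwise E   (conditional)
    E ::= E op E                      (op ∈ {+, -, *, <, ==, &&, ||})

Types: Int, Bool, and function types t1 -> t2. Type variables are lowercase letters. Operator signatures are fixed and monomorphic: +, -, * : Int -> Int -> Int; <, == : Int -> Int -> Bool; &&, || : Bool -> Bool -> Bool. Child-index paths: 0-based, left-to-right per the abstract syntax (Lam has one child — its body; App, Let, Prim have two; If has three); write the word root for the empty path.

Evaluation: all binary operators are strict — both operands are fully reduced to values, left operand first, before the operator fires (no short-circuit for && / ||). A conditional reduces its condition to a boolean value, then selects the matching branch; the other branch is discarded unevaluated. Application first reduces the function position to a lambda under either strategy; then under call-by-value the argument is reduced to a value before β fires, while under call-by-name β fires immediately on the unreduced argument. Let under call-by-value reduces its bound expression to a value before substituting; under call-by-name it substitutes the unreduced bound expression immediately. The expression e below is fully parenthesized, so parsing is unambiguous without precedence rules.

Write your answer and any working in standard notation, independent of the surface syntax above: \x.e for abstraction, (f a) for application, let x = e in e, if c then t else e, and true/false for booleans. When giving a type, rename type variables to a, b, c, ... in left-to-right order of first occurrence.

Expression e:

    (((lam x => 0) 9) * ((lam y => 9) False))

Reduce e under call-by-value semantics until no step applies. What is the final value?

Answer: 0

Working:
step 0: (((\x.0) 9) * ((\y.9) false))
step 1: [beta@0] (0 * ((\y.9) false))
step 2: [beta@1] (0 * 9)
step 3: [delta@root] 0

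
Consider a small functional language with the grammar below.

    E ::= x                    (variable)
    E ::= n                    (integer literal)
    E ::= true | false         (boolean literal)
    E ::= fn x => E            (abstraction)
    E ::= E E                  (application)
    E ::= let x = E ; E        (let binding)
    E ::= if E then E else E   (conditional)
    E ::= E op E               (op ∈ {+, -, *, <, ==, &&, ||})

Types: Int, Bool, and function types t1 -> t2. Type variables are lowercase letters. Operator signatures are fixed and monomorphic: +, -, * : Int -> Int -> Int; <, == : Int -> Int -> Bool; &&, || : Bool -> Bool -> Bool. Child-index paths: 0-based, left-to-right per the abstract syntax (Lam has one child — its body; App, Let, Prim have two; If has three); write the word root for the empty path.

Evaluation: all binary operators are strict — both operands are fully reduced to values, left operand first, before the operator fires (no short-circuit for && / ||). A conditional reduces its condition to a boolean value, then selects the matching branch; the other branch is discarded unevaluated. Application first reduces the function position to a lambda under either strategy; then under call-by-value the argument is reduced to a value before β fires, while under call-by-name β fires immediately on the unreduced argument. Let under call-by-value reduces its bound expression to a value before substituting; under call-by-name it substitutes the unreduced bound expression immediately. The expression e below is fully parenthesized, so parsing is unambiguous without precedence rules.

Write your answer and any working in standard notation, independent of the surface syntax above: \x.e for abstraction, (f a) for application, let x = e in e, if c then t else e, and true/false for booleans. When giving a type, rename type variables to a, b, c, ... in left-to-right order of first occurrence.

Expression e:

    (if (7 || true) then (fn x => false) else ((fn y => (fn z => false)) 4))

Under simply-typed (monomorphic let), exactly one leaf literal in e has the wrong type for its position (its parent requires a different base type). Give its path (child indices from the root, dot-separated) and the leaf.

Trace:
  unify Int ~ Bool
  FAIL: mismatch Int ~ Bool

Answer: 0.0 : 7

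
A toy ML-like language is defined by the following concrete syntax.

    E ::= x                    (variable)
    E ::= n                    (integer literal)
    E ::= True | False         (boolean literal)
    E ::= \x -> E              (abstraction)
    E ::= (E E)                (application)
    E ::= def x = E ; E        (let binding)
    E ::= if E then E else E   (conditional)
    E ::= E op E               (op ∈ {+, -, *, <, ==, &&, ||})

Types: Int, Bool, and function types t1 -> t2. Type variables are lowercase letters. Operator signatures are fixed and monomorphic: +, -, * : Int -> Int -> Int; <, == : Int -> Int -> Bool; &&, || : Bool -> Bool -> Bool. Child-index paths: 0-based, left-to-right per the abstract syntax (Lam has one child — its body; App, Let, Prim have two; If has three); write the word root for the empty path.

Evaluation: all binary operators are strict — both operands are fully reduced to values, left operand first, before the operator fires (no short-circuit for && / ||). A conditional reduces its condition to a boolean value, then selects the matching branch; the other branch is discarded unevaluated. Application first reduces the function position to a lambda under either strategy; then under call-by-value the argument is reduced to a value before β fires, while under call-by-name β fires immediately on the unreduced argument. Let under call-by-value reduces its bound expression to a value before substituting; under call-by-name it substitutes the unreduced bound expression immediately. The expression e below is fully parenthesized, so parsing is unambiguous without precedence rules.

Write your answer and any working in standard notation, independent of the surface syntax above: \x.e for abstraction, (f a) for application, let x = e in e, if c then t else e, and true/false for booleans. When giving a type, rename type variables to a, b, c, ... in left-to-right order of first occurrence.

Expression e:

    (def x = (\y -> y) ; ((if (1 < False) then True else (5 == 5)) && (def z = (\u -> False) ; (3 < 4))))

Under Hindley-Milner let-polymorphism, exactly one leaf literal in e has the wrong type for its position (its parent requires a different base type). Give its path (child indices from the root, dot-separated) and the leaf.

Answer: 1.0.0.1 : false

Derivation:
y : a
\y._ : a -> a
let x : forall. a -> a
  unify Int ~ Int
  unify Bool ~ Int
  FAIL: mismatch Bool ~ Int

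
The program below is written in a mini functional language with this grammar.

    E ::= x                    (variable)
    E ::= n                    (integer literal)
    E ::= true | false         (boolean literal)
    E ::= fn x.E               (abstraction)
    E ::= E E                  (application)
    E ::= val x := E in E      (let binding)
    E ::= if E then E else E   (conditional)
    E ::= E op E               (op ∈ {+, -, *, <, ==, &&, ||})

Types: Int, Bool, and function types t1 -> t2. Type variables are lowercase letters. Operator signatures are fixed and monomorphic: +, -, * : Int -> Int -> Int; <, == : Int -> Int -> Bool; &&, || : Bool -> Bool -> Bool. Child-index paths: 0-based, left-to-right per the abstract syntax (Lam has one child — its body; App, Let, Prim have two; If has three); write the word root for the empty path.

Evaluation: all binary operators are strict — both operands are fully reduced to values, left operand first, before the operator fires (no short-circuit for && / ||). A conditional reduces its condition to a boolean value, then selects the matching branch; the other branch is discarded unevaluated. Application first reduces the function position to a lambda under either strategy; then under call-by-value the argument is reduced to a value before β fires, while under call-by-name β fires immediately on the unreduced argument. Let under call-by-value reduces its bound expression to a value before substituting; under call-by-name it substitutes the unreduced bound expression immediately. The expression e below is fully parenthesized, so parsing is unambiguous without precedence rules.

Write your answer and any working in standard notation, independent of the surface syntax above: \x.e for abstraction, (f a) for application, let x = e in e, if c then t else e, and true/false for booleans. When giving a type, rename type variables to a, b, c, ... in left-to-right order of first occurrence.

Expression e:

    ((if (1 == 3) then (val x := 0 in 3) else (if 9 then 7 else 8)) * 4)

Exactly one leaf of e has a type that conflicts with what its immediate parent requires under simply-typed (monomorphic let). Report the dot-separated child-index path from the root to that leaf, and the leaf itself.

Working:
  unify Int ~ Int
  unify Int ~ Int
  unify Bool ~ Bool
let x : Int
  unify Int ~ Bool
  FAIL: mismatch Int ~ Bool

Answer: 0.2.0 : 9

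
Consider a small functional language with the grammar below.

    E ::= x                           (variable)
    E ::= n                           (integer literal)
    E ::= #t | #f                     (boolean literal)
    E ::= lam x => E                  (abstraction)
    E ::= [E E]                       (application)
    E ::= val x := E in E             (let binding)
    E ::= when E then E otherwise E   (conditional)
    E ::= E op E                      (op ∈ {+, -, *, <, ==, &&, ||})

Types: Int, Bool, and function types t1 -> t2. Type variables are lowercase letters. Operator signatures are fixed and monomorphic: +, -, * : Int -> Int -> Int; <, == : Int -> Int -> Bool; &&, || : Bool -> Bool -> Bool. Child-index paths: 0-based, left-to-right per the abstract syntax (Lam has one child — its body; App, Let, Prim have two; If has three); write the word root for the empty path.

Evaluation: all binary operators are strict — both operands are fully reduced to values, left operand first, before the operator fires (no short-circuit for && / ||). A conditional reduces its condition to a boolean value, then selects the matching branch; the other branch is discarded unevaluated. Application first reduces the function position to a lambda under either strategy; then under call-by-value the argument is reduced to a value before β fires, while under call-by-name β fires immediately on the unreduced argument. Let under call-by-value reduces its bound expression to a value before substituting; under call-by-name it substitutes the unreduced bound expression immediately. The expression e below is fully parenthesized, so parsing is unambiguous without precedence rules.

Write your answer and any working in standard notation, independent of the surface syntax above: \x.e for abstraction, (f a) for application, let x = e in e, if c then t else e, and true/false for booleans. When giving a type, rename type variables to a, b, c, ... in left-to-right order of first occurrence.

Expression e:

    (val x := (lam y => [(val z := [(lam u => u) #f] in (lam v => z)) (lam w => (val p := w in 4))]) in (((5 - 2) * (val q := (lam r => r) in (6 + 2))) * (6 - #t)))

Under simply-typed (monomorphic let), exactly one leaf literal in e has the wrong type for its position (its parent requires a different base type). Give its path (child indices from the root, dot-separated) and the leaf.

Answer: 1.1.1 : true

Derivation:
u : b
\u._ : b -> b
  unify b -> b ~ Bool -> c
  unify b ~ Bool
  unify Bool ~ c
_ _ : Bool
let z : Bool
z : Bool
\v._ : d -> Bool
w : e
let p : e
\w._ : e -> Int
  unify d -> Bool ~ (e -> Int) -> f
  unify d ~ e -> Int
  unify Bool ~ f
_ _ : Bool
\y._ : a -> Bool
let x : a -> Bool
  unify Int ~ Int
  unify Int ~ Int
  unify Int ~ Int
r : g
\r._ : g -> g
let q : g -> g
  unify Int ~ Int
  unify Int ~ Int
  unify Int ~ Int
  unify Int ~ Int
  unify Int ~ Int
  unify Bool ~ Int
  FAIL: mismatch Bool ~ Int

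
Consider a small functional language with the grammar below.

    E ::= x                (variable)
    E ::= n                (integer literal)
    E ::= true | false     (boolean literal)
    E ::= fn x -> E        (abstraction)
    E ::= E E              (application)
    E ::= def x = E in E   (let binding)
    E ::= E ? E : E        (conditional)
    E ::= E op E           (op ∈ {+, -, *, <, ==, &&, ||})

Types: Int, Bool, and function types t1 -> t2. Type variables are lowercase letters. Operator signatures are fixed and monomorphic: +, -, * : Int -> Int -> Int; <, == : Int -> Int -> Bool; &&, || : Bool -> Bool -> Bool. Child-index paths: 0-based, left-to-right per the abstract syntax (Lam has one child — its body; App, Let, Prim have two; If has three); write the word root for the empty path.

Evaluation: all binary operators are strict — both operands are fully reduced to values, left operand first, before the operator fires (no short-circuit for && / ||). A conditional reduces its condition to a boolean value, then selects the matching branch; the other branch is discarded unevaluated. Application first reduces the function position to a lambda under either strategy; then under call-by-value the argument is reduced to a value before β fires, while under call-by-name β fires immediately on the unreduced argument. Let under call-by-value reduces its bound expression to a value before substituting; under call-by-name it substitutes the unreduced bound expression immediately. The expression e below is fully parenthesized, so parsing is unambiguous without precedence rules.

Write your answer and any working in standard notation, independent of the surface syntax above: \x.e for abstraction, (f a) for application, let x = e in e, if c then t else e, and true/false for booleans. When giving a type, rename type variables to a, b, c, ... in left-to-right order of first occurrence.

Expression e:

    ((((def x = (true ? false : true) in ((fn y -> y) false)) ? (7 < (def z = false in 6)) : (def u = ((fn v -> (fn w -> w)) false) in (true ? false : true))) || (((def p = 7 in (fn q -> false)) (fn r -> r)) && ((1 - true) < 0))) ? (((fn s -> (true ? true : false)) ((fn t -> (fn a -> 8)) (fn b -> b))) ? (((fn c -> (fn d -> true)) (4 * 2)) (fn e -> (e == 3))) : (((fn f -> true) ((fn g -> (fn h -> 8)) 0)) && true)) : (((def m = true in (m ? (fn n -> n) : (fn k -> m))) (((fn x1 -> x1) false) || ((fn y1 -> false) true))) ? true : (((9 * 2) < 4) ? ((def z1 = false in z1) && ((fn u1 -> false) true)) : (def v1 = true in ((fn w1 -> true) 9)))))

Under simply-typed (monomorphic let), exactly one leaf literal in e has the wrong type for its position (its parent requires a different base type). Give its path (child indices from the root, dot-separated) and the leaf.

Trace:
  unify Bool ~ Bool
  unify Bool ~ Bool
let x : Bool
y : a
\y._ : a -> a
  unify a -> a ~ Bool -> b
  unify a ~ Bool
  unify Bool ~ b
_ _ : Bool
  unify Bool ~ Bool
  unify Int ~ Int
let z : Bool
  unify Int ~ Int
w : d
\w._ : d -> d
\v._ : c -> d -> d
  unify c -> d -> d ~ Bool -> e
  unify c ~ Bool
  unify d -> d ~ e
_ _ : d -> d
let u : d -> d
  unify Bool ~ Bool
  unify Bool ~ Bool
  unify Bool ~ Bool
  unify Bool ~ Bool
let p : Int
\q._ : f -> Bool
r : g
\r._ : g -> g
  unify f -> Bool ~ (g -> g) -> h
  unify f ~ g -> g
  unify Bool ~ h
_ _ : Bool
  unify Bool ~ Bool
  unify Int ~ Int
  unify Bool ~ Int
  FAIL: mismatch Bool ~ Int

Answer: 0.1.1.0.1 : true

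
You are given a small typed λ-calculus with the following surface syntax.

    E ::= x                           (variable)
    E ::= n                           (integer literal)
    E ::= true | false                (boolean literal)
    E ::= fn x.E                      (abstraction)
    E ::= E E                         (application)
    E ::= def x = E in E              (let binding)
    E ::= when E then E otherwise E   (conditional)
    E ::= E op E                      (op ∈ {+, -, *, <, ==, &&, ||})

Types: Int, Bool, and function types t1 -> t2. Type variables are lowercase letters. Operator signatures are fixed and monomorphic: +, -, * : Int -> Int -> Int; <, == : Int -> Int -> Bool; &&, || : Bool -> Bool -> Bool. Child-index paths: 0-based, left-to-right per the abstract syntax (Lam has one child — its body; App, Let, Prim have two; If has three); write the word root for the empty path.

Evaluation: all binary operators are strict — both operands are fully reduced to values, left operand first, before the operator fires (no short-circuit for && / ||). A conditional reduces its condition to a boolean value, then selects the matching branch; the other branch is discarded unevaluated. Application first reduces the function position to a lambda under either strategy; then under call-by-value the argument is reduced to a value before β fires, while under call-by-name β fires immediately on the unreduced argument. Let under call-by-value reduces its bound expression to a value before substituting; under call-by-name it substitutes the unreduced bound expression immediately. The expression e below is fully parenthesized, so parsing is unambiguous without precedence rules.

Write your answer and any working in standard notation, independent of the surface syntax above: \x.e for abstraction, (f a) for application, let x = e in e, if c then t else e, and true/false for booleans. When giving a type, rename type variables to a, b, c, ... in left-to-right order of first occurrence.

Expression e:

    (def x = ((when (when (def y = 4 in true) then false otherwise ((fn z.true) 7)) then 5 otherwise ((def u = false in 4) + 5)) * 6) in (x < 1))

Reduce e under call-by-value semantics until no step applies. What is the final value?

Derivation:
step 0: (let x = ((if (if (let y = 4 in true) then false else ((\z.true) 7)) then 5 else ((let u = false in 4) + 5)) * 6) in (x < 1))
step 1: [let@0.0.0.0] (let x = ((if (if true then false else ((\z.true) 7)) then 5 else ((let u = false in 4) + 5)) * 6) in (x < 1))
step 2: [if@0.0.0] (let x = ((if false then 5 else ((let u = false in 4) + 5)) * 6) in (x < 1))
step 3: [if@0.0] (let x = (((let u = false in 4) + 5) * 6) in (x < 1))
step 4: [let@0.0.0] (let x = ((4 + 5) * 6) in (x < 1))
step 5: [delta@0.0] (let x = (9 * 6) in (x < 1))
step 6: [delta@0] (let x = 54 in (x < 1))
step 7: [let@root] (54 < 1)
step 8: [delta@root] false

Answer: false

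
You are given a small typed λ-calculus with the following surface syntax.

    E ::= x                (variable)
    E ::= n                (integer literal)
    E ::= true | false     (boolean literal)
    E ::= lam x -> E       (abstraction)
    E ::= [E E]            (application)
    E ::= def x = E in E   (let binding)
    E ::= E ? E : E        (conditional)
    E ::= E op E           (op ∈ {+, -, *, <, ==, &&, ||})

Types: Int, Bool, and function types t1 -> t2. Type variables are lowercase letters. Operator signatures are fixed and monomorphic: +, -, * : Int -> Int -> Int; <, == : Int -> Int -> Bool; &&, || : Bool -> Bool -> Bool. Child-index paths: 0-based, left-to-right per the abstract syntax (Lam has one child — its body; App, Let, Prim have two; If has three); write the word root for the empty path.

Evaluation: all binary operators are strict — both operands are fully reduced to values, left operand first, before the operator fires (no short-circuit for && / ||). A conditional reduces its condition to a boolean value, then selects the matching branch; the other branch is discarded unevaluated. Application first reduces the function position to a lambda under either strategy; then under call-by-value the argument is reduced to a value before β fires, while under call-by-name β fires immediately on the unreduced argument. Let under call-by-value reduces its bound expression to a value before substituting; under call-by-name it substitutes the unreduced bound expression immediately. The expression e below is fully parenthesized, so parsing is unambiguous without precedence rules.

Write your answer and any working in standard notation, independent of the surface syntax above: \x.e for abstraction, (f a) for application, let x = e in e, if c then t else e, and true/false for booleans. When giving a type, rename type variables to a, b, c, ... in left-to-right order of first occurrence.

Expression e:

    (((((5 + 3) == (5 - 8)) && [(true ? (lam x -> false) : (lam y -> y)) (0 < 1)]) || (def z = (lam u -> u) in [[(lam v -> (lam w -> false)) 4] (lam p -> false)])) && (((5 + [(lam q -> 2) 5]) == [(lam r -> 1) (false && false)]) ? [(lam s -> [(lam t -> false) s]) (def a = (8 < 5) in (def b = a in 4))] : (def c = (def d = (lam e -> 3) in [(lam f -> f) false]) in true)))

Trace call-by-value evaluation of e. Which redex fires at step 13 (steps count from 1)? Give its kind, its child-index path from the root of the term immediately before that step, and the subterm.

Working:
step 0: (((((5 + 3) == (5 - 8)) && ((if true then (\x.false) else (\y.y)) (0 < 1))) || (let z = (\u.u) in (((\v.(\w.false)) 4) (\p.false)))) && (if ((5 + ((\q.2) 5)) == ((\r.1) (false && false))) then ((\s.((\t.false) s)) (let a = (8 < 5) in (let b = a in 4))) else (let c = (let d = (\e.3) in ((\f.f) false)) in true)))
step 1: [delta@0.0.0.0] ((((8 == (5 - 8)) && ((if true then (\x.false) else (\y.y)) (0 < 1))) || (let z = (\u.u) in (((\v.(\w.false)) 4) (\p.false)))) && (if ((5 + ((\q.2) 5)) == ((\r.1) (false && false))) then ((\s.((\t.false) s)) (let a = (8 < 5) in (let b = a in 4))) else (let c = (let d = (\e.3) in ((\f.f) false)) in true)))
step 2: [delta@0.0.0.1] ((((8 == -3) && ((if true then (\x.false) else (\y.y)) (0 < 1))) || (let z = (\u.u) in (((\v.(\w.false)) 4) (\p.false)))) && (if ((5 + ((\q.2) 5)) == ((\r.1) (false && false))) then ((\s.((\t.false) s)) (let a = (8 < 5) in (let b = a in 4))) else (let c = (let d = (\e.3) in ((\f.f) false)) in true)))
step 3: [delta@0.0.0] (((false && ((if true then (\x.false) else (\y.y)) (0 < 1))) || (let z = (\u.u) in (((\v.(\w.false)) 4) (\p.false)))) && (if ((5 + ((\q.2) 5)) == ((\r.1) (false && false))) then ((\s.((\t.false) s)) (let a = (8 < 5) in (let b = a in 4))) else (let c = (let d = (\e.3) in ((\f.f) false)) in true)))
step 4: [if@0.0.1.0] (((false && ((\x.false) (0 < 1))) || (let z = (\u.u) in (((\v.(\w.false)) 4) (\p.false)))) && (if ((5 + ((\q.2) 5)) == ((\r.1) (false && false))) then ((\s.((\t.false) s)) (let a = (8 < 5) in (let b = a in 4))) else (let c = (let d = (\e.3) in ((\f.f) false)) in true)))
step 5: [delta@0.0.1.1] (((false && ((\x.false) true)) || (let z = (\u.u) in (((\v.(\w.false)) 4) (\p.false)))) && (if ((5 + ((\q.2) 5)) == ((\r.1) (false && false))) then ((\s.((\t.false) s)) (let a = (8 < 5) in (let b = a in 4))) else (let c = (let d = (\e.3) in ((\f.f) false)) in true)))
step 6: [beta@0.0.1] (((false && false) || (let z = (\u.u) in (((\v.(\w.false)) 4) (\p.false)))) && (if ((5 + ((\q.2) 5)) == ((\r.1) (false && false))) then ((\s.((\t.false) s)) (let a = (8 < 5) in (let b = a in 4))) else (let c = (let d = (\e.3) in ((\f.f) false)) in true)))
step 7: [delta@0.0] ((false || (let z = (\u.u) in (((\v.(\w.false)) 4) (\p.false)))) && (if ((5 + ((\q.2) 5)) == ((\r.1) (false && false))) then ((\s.((\t.false) s)) (let a = (8 < 5) in (let b = a in 4))) else (let c = (let d = (\e.3) in ((\f.f) false)) in true)))
step 8: [let@0.1] ((false || (((\v.(\w.false)) 4) (\p.false))) && (if ((5 + ((\q.2) 5)) == ((\r.1) (false && false))) then ((\s.((\t.false) s)) (let a = (8 < 5) in (let b = a in 4))) else (let c = (let d = (\e.3) in ((\f.f) false)) in true)))
step 9: [beta@0.1.0] ((false || ((\w.false) (\p.false))) && (if ((5 + ((\q.2) 5)) == ((\r.1) (false && false))) then ((\s.((\t.false) s)) (let a = (8 < 5) in (let b = a in 4))) else (let c = (let d = (\e.3) in ((\f.f) false)) in true)))
step 10: [beta@0.1] ((false || false) && (if ((5 + ((\q.2) 5)) == ((\r.1) (false && false))) then ((\s.((\t.false) s)) (let a = (8 < 5) in (let b = a in 4))) else (let c = (let d = (\e.3) in ((\f.f) false)) in true)))
step 11: [delta@0] (false && (if ((5 + ((\q.2) 5)) == ((\r.1) (false && false))) then ((\s.((\t.false) s)) (let a = (8 < 5) in (let b = a in 4))) else (let c = (let d = (\e.3) in ((\f.f) false)) in true)))
step 12: [beta@1.0.0.1] (false && (if ((5 + 2) == ((\r.1) (false && false))) then ((\s.((\t.false) s)) (let a = (8 < 5) in (let b = a in 4))) else (let c = (let d = (\e.3) in ((\f.f) false)) in true)))
step 13: [delta@1.0.0] (false && (if (7 == ((\r.1) (false && false))) then ((\s.((\t.false) s)) (let a = (8 < 5) in (let b = a in 4))) else (let c = (let d = (\e.3) in ((\f.f) false)) in true)))

Answer: delta at 1.0.0 : (5 + 2)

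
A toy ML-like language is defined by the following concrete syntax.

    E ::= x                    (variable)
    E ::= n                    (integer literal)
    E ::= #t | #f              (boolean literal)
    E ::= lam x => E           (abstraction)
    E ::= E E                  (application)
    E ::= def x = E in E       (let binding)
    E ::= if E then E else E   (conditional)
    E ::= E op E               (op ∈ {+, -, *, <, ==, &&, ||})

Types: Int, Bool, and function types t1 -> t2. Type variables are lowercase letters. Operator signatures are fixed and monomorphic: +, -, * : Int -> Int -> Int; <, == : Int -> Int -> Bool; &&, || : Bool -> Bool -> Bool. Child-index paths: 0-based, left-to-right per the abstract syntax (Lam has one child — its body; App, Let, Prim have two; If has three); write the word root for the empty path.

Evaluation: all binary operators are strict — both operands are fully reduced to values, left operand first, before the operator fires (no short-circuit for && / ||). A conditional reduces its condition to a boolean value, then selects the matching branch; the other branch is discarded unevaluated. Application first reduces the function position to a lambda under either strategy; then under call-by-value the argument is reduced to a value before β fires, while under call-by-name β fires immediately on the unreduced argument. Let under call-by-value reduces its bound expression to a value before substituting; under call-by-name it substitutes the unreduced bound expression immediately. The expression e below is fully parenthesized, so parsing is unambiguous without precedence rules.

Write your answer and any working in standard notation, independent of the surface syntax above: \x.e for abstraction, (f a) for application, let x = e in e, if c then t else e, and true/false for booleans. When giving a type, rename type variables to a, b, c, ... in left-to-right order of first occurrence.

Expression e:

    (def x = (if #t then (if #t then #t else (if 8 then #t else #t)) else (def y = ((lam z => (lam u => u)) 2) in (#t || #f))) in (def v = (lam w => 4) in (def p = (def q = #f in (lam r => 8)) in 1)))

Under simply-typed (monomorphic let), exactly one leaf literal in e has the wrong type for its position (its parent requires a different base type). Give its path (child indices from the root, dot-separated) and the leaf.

Derivation:
  unify Bool ~ Bool
  unify Bool ~ Bool
  unify Int ~ Bool
  FAIL: mismatch Int ~ Bool

Answer: 0.1.2.0 : 8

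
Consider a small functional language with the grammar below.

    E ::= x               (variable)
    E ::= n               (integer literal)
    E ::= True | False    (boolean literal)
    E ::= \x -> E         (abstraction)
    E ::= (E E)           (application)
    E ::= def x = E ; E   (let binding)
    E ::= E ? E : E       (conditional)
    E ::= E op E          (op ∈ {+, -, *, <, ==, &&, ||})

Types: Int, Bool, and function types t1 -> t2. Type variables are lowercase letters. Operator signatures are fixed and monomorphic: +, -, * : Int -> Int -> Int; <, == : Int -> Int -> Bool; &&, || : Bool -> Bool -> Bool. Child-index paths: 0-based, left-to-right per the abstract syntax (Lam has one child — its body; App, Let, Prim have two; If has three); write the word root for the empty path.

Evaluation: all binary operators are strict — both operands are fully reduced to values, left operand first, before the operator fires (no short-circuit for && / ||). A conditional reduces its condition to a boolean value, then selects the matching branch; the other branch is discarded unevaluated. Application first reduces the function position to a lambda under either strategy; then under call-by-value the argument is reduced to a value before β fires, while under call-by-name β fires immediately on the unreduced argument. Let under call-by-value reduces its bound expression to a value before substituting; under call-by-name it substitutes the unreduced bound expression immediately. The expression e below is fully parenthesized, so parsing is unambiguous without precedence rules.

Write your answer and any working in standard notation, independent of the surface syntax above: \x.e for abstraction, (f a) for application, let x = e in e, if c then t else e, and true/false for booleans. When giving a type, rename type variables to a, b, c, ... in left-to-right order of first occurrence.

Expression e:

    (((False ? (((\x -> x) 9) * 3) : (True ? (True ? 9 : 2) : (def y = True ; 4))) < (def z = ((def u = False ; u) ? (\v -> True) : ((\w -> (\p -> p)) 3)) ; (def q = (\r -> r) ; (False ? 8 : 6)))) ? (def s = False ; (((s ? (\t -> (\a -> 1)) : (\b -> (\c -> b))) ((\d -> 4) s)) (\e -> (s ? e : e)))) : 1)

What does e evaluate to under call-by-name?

Answer: 1

Derivation:
step 0: (if ((if false then (((\x.x) 9) * 3) else (if true then (if true then 9 else 2) else (let y = true in 4))) < (let z = (if (let u = false in u) then (\v.true) else ((\w.(\p.p)) 3)) in (let q = (\r.r) in (if false then 8 else 6)))) then (let s = false in (((if s then (\t.(\a.1)) else (\b.(\c.b))) ((\d.4) s)) (\e.(if s then e else e)))) else 1)
step 1: [if@0.0] (if ((if true then (if true then 9 else 2) else (let y = true in 4)) < (let z = (if (let u = false in u) then (\v.true) else ((\w.(\p.p)) 3)) in (let q = (\r.r) in (if false then 8 else 6)))) then (let s = false in (((if s then (\t.(\a.1)) else (\b.(\c.b))) ((\d.4) s)) (\e.(if s then e else e)))) else 1)
step 2: [if@0.0] (if ((if true then 9 else 2) < (let z = (if (let u = false in u) then (\v.true) else ((\w.(\p.p)) 3)) in (let q = (\r.r) in (if false then 8 else 6)))) then (let s = false in (((if s then (\t.(\a.1)) else (\b.(\c.b))) ((\d.4) s)) (\e.(if s then e else e)))) else 1)
step 3: [if@0.0] (if (9 < (let z = (if (let u = false in u) then (\v.true) else ((\w.(\p.p)) 3)) in (let q = (\r.r) in (if false then 8 else 6)))) then (let s = false in (((if s then (\t.(\a.1)) else (\b.(\c.b))) ((\d.4) s)) (\e.(if s then e else e)))) else 1)
step 4: [let@0.1] (if (9 < (let q = (\r.r) in (if false then 8 else 6))) then (let s = false in (((if s then (\t.(\a.1)) else (\b.(\c.b))) ((\d.4) s)) (\e.(if s then e else e)))) else 1)
step 5: [let@0.1] (if (9 < (if false then 8 else 6)) then (let s = false in (((if s then (\t.(\a.1)) else (\b.(\c.b))) ((\d.4) s)) (\e.(if s then e else e)))) else 1)
step 6: [if@0.1] (if (9 < 6) then (let s = false in (((if s then (\t.(\a.1)) else (\b.(\c.b))) ((\d.4) s)) (\e.(if s then e else e)))) else 1)
step 7: [delta@0] (if false then (let s = false in (((if s then (\t.(\a.1)) else (\b.(\c.b))) ((\d.4) s)) (\e.(if s then e else e)))) else 1)
step 8: [if@root] 1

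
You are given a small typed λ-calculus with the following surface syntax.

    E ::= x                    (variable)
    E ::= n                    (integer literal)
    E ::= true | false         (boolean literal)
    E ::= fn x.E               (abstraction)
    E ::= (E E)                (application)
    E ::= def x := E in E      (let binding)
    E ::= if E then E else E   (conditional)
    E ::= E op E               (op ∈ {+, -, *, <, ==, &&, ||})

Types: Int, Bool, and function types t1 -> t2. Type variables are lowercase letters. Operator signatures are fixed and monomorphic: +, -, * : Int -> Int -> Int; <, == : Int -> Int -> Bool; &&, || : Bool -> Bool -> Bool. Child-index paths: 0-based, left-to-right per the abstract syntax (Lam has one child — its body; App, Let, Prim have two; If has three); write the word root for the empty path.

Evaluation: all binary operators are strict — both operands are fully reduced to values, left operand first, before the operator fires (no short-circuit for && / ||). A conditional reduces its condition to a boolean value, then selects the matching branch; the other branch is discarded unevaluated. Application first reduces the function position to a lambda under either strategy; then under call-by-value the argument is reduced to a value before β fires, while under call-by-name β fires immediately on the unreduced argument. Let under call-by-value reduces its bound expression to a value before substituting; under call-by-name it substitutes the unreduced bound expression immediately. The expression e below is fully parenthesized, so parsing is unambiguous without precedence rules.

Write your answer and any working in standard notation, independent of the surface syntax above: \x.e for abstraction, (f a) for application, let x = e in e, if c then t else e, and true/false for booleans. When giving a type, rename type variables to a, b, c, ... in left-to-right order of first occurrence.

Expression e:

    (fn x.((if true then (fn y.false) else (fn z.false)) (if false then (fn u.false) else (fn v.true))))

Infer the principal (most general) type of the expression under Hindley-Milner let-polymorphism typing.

Answer: a -> Bool

Trace:
  unify Bool ~ Bool
\y._ : b -> Bool
\z._ : c -> Bool
  unify b -> Bool ~ c -> Bool
  unify b ~ c
  unify Bool ~ Bool
  unify Bool ~ Bool
\u._ : d -> Bool
\v._ : e -> Bool
  unify d -> Bool ~ e -> Bool
  unify d ~ e
  unify Bool ~ Bool
  unify c -> Bool ~ (e -> Bool) -> f
  unify c ~ e -> Bool
  unify Bool ~ f
_ _ : Bool
\x._ : a -> Bool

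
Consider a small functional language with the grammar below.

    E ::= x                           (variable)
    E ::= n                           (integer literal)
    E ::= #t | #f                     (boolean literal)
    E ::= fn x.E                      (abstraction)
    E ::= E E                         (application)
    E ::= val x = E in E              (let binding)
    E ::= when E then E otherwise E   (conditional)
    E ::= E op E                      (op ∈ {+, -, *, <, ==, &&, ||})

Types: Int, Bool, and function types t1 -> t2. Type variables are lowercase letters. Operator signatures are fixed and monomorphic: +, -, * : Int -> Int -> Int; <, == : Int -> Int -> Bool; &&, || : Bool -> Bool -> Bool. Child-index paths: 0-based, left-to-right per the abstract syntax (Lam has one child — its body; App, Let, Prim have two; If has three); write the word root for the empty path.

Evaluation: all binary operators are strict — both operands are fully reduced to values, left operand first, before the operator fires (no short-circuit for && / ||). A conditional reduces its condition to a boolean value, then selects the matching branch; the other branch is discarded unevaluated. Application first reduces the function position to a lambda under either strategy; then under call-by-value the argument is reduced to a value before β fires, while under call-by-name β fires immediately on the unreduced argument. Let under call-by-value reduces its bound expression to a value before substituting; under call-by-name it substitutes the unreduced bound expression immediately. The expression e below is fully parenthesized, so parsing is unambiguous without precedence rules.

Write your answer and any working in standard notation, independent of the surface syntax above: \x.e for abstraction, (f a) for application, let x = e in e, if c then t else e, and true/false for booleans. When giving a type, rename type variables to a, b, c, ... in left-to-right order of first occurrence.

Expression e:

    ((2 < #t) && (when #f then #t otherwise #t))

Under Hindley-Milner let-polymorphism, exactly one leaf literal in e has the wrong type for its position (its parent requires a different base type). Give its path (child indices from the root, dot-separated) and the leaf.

Answer: 0.1 : true

Working:
  unify Int ~ Int
  unify Bool ~ Int
  FAIL: mismatch Bool ~ Int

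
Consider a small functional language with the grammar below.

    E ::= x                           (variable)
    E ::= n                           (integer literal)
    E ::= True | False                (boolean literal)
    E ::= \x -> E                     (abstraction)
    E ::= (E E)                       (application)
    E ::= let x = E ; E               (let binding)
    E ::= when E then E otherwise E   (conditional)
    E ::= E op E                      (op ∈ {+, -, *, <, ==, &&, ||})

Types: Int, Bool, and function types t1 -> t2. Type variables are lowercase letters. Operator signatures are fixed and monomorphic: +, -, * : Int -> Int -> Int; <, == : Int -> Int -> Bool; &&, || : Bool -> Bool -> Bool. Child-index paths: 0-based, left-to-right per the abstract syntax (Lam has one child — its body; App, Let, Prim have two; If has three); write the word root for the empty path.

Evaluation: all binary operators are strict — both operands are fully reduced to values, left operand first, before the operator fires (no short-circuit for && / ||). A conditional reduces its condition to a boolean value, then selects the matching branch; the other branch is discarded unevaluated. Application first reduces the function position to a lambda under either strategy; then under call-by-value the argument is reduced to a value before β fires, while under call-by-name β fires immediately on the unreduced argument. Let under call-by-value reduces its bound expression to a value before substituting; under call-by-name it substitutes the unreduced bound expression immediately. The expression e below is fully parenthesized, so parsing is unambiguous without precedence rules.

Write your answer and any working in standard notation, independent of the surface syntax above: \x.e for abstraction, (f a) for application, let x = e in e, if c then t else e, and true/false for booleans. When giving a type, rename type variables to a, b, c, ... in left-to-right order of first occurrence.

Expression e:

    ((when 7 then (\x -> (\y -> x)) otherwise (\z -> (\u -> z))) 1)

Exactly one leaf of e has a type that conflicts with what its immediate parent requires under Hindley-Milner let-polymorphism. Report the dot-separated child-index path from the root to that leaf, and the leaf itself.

Trace:
  unify Int ~ Bool
  FAIL: mismatch Int ~ Bool

Answer: 0.0 : 7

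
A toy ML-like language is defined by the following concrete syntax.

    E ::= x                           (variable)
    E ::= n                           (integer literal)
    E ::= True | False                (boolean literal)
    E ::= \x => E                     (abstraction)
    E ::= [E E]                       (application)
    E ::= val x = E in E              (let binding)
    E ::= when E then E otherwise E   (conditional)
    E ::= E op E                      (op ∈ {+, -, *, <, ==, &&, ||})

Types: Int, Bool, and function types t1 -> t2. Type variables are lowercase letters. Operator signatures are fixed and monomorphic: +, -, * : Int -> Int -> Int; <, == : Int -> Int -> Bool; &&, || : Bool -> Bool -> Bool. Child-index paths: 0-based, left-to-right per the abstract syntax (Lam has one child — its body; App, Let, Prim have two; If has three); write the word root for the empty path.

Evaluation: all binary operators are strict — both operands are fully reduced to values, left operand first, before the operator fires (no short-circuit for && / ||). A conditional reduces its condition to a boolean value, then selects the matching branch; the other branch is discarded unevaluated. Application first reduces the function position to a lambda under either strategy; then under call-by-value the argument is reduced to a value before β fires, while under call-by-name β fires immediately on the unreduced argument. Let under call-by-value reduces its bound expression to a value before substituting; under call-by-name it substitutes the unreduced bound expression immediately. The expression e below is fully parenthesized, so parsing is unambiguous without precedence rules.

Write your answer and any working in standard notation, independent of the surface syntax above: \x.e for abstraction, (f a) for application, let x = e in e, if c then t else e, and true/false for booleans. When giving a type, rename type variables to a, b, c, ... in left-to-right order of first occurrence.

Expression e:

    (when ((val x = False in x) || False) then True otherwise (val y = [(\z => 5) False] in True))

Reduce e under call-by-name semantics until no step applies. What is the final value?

Answer: true

Trace:
step 0: (if ((let x = false in x) || false) then true else (let y = ((\z.5) false) in true))
step 1: [let@0.0] (if (false || false) then true else (let y = ((\z.5) false) in true))
step 2: [delta@0] (if false then true else (let y = ((\z.5) false) in true))
step 3: [if@root] (let y = ((\z.5) false) in true)
step 4: [let@root] true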